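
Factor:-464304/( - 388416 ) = 2^( - 2 )*7^( - 1) * 17^(-1 )*569^1 = 569/476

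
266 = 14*19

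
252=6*42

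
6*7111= 42666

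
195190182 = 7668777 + 187521405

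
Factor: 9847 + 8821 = 18668 = 2^2*13^1*359^1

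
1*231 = 231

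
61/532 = 61/532 = 0.11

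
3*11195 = 33585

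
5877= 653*9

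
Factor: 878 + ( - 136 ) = 2^1*7^1*53^1 = 742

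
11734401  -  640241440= - 628507039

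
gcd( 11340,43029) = 63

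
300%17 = 11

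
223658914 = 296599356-72940442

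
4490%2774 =1716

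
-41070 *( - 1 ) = 41070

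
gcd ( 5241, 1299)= 3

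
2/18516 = 1/9258 = 0.00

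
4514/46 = 98  +  3/23 =98.13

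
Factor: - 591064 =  - 2^3 * 73883^1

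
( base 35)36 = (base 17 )69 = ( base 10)111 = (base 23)4J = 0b1101111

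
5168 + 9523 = 14691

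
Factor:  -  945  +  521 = -2^3*53^1 = -424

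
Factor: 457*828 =378396 = 2^2*3^2*23^1*457^1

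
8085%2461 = 702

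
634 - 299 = 335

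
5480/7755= 1096/1551 = 0.71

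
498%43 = 25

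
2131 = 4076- 1945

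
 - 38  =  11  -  49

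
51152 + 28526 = 79678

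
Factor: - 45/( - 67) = 3^2*5^1*67^(- 1) 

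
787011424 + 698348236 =1485359660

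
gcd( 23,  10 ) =1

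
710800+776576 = 1487376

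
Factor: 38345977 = 31^1 * 53^1*23339^1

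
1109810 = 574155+535655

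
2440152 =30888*79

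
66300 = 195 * 340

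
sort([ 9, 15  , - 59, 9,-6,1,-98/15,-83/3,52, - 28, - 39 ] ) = [ - 59 , - 39, -28,-83/3, - 98/15 ,-6, 1, 9,9, 15, 52]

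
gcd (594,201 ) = 3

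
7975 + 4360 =12335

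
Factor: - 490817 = - 467^1*1051^1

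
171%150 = 21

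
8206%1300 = 406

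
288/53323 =288/53323 = 0.01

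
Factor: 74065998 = 2^1 * 3^1*12344333^1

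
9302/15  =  9302/15  =  620.13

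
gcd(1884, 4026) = 6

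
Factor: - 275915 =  - 5^1*139^1*397^1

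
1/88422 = 1/88422  =  0.00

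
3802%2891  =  911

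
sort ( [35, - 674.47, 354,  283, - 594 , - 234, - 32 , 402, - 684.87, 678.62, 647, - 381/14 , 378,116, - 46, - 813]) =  [ - 813, - 684.87, - 674.47, - 594 , - 234, - 46, - 32,-381/14,35,116, 283 , 354, 378, 402,647, 678.62 ]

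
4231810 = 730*5797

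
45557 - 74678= - 29121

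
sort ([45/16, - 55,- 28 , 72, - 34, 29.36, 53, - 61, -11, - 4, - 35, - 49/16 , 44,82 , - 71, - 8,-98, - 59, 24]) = [ - 98,  -  71,-61, - 59, - 55, - 35,- 34, - 28, - 11, - 8, - 4, - 49/16, 45/16,24,29.36, 44, 53, 72, 82 ]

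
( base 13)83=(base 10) 107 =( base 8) 153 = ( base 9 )128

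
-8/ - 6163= 8/6163 =0.00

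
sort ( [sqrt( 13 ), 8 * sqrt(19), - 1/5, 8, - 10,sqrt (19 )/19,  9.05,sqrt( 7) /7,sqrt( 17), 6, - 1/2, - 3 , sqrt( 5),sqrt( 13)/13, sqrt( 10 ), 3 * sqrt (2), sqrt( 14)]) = [ - 10,-3, - 1/2, - 1/5,sqrt(19) /19,sqrt(13)/13,sqrt (7 ) /7,  sqrt( 5),sqrt(10),sqrt(13),sqrt( 14),sqrt( 17) , 3*sqrt( 2),6, 8, 9.05,8 * sqrt( 19)]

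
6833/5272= 1 + 1561/5272= 1.30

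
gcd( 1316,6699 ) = 7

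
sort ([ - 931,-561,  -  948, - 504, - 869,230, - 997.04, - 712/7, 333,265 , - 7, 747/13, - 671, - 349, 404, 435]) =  [ - 997.04 , - 948, - 931, - 869, - 671, - 561, - 504,-349, - 712/7, - 7,747/13, 230, 265, 333, 404, 435 ] 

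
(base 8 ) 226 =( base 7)303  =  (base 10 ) 150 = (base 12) 106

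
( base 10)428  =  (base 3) 120212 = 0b110101100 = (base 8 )654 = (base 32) DC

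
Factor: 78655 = 5^1*15731^1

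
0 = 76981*0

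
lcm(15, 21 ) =105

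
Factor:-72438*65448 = - 2^4*3^5*101^1 *12073^1=- 4740922224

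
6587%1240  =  387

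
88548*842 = 74557416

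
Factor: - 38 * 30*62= - 2^3*3^1*5^1*19^1*31^1 = -  70680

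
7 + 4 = 11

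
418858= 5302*79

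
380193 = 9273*41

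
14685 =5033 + 9652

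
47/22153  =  47/22153 = 0.00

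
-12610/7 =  - 12610/7 = -1801.43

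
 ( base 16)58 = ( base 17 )53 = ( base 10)88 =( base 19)4c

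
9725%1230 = 1115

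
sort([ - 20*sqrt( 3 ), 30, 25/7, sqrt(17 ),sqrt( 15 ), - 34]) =[ - 20*sqrt(3), - 34,  25/7,  sqrt (15), sqrt( 17), 30 ]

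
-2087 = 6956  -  9043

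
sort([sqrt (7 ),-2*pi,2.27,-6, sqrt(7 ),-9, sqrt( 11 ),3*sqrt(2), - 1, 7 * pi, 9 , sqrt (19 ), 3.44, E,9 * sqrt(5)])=[ - 9,-2*pi, - 6, - 1 , 2.27,sqrt ( 7 ), sqrt(7 ), E, sqrt( 11 ),3.44,3*sqrt(2 ), sqrt(19),9, 9 * sqrt ( 5 ),  7*pi]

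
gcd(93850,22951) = 1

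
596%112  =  36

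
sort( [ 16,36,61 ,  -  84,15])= [ - 84, 15,16, 36 , 61]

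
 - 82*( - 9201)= 754482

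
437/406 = 1 + 31/406=1.08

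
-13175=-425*31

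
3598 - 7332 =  - 3734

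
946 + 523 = 1469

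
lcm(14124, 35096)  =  1158168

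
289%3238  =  289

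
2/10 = 1/5 = 0.20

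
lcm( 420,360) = 2520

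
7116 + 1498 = 8614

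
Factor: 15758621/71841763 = 79993/364679 = 7^( - 1)*59^ ( - 1 )*167^1*479^1* 883^(- 1) 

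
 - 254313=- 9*28257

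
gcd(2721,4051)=1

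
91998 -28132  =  63866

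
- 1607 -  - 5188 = 3581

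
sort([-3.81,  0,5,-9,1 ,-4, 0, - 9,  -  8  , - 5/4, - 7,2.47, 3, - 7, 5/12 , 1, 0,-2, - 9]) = [ - 9,-9,-9, - 8, -7, - 7,-4, - 3.81, -2,-5/4, 0, 0, 0, 5/12, 1, 1, 2.47, 3,5]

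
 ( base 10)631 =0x277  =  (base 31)kb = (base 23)14a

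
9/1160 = 9/1160 = 0.01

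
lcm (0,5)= 0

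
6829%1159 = 1034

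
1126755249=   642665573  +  484089676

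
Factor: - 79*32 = -2528 =- 2^5*79^1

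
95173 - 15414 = 79759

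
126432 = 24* 5268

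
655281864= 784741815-129459951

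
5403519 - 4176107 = 1227412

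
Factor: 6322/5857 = 2^1*29^1*109^1*5857^( - 1 ) 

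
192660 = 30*6422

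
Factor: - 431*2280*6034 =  - 5929491120 = - 2^4*3^1* 5^1* 7^1*19^1*431^2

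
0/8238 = 0 = 0.00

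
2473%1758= 715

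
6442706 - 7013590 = - 570884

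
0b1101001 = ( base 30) 3F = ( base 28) 3l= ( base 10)105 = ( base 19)5a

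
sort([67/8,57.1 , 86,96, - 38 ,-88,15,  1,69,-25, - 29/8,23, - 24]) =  [ - 88,- 38, -25, - 24, - 29/8,1,67/8,15, 23, 57.1, 69,86,  96]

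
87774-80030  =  7744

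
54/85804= 27/42902 = 0.00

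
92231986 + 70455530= 162687516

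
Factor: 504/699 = 168/233 = 2^3*3^1 * 7^1 * 233^( - 1)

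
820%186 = 76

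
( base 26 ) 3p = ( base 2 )1100111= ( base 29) 3G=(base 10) 103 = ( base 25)43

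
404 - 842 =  - 438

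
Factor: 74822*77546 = 2^2 * 7^1 * 11^1*19^1*29^1*179^1 * 191^1 = 5802146812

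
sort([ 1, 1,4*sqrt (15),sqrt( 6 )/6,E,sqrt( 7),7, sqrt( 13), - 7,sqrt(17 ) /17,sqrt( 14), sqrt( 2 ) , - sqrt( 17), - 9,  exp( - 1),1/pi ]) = [-9, - 7, - sqrt( 17),sqrt( 17 ) /17,1/pi,exp( - 1),sqrt( 6 ) /6, 1, 1,sqrt( 2),sqrt(7 ) , E, sqrt( 13 ),sqrt ( 14)  ,  7,4*sqrt( 15)]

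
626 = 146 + 480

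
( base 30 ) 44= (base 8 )174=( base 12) a4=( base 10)124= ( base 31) 40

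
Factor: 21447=3^2*2383^1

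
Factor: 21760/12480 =2^2*3^(  -  1) * 13^( - 1 ) * 17^1 =68/39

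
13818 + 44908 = 58726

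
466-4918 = -4452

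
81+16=97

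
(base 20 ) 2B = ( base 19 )2d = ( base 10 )51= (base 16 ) 33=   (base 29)1m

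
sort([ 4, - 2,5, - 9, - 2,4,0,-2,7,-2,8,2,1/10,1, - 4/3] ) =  [ - 9, - 2 , -2  , - 2, - 2,  -  4/3, 0, 1/10,  1,2, 4,4, 5 , 7,8] 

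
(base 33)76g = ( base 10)7837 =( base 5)222322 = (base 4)1322131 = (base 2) 1111010011101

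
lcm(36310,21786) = 108930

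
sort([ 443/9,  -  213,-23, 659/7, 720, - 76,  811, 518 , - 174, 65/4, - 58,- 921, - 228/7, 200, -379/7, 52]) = [-921 ,  -  213,  -  174, - 76,- 58, - 379/7,  -  228/7,  -  23, 65/4, 443/9, 52,659/7, 200,  518,720, 811]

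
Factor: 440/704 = 5/8= 2^( -3)*5^1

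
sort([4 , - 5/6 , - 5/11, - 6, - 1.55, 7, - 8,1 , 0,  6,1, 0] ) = [-8,-6, - 1.55, - 5/6, - 5/11 , 0, 0, 1,1, 4,6, 7 ] 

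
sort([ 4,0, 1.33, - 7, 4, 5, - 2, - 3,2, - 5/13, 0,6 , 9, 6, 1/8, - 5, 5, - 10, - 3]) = [ - 10, - 7,  -  5,- 3, - 3, - 2, - 5/13, 0, 0,  1/8,  1.33 , 2, 4, 4,5,5, 6, 6,9]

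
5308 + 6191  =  11499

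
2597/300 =8  +  197/300 = 8.66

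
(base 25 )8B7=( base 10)5282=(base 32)552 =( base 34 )4JC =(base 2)1010010100010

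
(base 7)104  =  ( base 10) 53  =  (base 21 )2B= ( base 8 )65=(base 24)25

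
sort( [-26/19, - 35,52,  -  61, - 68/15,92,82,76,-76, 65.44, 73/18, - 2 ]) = [-76,  -  61,-35,  -  68/15, - 2, - 26/19, 73/18,52,65.44,  76,82 , 92]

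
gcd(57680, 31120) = 80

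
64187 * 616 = 39539192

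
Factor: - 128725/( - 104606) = 475/386 = 2^( - 1)*5^2*19^1 *193^( - 1 )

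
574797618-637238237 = -62440619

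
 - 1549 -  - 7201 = 5652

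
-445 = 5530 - 5975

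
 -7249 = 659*( -11 )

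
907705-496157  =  411548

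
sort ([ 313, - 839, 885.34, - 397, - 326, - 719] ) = [ - 839,-719, - 397,- 326,313,  885.34] 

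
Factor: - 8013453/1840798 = -2^ ( - 1 )*3^1*7^1*23^1*47^1*353^1*920399^( - 1)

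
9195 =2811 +6384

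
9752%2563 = 2063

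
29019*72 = 2089368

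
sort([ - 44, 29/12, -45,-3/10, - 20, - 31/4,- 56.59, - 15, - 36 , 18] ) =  [ - 56.59, - 45,-44,-36,-20, - 15, - 31/4, - 3/10, 29/12,18] 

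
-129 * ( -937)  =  120873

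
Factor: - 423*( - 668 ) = 2^2 * 3^2*47^1 * 167^1 = 282564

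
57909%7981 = 2042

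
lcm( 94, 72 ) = 3384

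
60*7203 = 432180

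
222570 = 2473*90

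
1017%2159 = 1017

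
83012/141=588 + 104/141 = 588.74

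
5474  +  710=6184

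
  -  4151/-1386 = 2 + 197/198 = 2.99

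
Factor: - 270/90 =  - 3 = -  3^1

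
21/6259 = 21/6259 = 0.00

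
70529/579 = 121+470/579 = 121.81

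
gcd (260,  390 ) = 130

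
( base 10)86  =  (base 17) 51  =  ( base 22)3k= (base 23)3h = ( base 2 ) 1010110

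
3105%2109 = 996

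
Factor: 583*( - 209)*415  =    -  5^1*11^2*19^1*53^1 * 83^1 = -50566505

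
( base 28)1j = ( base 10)47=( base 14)35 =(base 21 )25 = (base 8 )57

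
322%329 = 322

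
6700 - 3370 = 3330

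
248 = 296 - 48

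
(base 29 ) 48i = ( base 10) 3614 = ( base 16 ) E1E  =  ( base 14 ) 1462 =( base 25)5JE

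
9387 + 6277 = 15664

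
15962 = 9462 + 6500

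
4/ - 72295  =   - 1+ 72291/72295 = - 0.00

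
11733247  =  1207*9721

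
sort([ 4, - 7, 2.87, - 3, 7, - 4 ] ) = [  -  7 ,- 4, - 3, 2.87,4, 7]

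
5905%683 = 441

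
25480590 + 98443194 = 123923784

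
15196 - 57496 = - 42300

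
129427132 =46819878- - 82607254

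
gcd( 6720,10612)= 28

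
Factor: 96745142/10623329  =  2^1*13^1 * 37^ ( - 1) *1193^1*3119^1 *287117^(  -  1) 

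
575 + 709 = 1284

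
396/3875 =396/3875= 0.10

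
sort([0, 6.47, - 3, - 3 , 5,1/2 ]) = [ - 3, - 3,0, 1/2 , 5, 6.47 ]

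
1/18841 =1/18841 = 0.00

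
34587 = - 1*( - 34587 ) 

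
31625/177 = 178 + 119/177 = 178.67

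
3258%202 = 26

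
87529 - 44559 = 42970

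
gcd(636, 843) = 3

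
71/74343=71/74343 = 0.00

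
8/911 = 8/911 = 0.01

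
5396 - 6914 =  -  1518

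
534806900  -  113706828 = 421100072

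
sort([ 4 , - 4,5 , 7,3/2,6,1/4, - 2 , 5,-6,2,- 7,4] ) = [ - 7,- 6, - 4, - 2 , 1/4,3/2, 2,  4  ,  4,  5, 5, 6,7 ] 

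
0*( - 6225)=0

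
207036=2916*71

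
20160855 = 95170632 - 75009777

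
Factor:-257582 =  - 2^1*13^1*9907^1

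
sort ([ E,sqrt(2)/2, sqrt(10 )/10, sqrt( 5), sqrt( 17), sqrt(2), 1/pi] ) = [ sqrt(10)/10,1/pi,  sqrt( 2)/2,  sqrt( 2),sqrt( 5), E, sqrt ( 17)]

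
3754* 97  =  364138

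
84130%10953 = 7459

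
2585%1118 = 349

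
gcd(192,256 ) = 64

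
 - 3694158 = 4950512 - 8644670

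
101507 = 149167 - 47660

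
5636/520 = 10 + 109/130 = 10.84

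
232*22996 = 5335072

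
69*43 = 2967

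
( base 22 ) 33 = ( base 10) 69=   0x45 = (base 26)2H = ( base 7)126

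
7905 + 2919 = 10824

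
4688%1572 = 1544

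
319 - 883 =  - 564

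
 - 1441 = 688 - 2129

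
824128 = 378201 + 445927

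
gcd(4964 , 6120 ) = 68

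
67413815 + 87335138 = 154748953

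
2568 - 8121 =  - 5553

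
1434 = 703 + 731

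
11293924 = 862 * 13102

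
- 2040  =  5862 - 7902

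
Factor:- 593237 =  - 19^1*31223^1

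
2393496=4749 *504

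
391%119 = 34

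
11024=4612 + 6412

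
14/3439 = 14/3439 = 0.00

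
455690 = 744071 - 288381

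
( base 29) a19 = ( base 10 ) 8448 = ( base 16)2100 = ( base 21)J36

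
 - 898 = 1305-2203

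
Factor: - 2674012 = -2^2*11^1 *60773^1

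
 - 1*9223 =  - 9223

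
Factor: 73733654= 2^1*36866827^1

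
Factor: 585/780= 3/4 = 2^( - 2 )*3^1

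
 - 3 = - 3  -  0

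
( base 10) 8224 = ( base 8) 20040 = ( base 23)FCD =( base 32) 810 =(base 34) 73u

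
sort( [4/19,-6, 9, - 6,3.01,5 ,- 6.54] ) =[-6.54, - 6, - 6, 4/19 , 3.01, 5,9]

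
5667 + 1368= 7035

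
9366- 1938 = 7428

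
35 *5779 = 202265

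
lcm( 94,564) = 564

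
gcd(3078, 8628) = 6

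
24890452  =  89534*278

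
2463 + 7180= 9643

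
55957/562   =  99 + 319/562 = 99.57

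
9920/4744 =2 + 54/593 = 2.09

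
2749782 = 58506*47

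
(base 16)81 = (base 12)a9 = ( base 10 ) 129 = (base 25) 54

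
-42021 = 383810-425831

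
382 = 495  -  113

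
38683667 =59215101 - 20531434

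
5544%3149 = 2395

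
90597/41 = 90597/41= 2209.68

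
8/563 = 8/563 =0.01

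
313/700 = 313/700 = 0.45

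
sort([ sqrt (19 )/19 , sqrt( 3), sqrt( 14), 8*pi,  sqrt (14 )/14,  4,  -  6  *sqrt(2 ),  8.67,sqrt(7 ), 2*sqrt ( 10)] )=[ - 6* sqrt( 2 ), sqrt ( 19)/19, sqrt(14)/14,sqrt( 3 ), sqrt(7),sqrt (14),4 , 2*sqrt( 10),  8.67,8*pi]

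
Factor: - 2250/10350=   -  5^1 * 23^( - 1) = - 5/23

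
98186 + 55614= 153800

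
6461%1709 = 1334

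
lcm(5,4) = 20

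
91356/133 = 91356/133 = 686.89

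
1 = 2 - 1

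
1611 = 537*3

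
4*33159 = 132636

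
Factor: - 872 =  - 2^3*109^1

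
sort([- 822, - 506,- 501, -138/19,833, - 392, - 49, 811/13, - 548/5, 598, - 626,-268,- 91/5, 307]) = [-822 ,-626, - 506,-501,-392, - 268,-548/5,-49,-91/5,-138/19, 811/13 , 307,598 , 833]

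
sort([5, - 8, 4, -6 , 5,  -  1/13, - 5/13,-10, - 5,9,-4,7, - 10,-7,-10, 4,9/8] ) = [ - 10, - 10 , - 10,-8,-7,-6,-5,-4, - 5/13, - 1/13,9/8,4,4,5, 5, 7, 9] 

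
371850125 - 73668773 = 298181352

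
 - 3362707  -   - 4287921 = 925214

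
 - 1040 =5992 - 7032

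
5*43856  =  219280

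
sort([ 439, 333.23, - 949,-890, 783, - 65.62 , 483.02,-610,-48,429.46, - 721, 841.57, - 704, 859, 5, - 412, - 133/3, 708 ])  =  [- 949,  -  890, - 721, - 704, - 610, - 412, - 65.62, - 48, - 133/3 , 5, 333.23, 429.46, 439, 483.02 , 708, 783, 841.57,859 ]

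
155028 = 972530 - 817502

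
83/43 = 1 +40/43 = 1.93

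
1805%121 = 111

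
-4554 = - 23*198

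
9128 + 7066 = 16194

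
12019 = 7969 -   -  4050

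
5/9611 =5/9611=0.00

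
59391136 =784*75754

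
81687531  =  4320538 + 77366993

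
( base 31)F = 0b1111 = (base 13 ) 12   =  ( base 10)15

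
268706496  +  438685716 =707392212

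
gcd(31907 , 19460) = 1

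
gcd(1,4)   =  1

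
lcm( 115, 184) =920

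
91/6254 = 91/6254   =  0.01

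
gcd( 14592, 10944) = 3648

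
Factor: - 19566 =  - 2^1*3^2*1087^1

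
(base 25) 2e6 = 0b11001000110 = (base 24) 2IM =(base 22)370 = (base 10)1606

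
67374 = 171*394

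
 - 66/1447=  - 66/1447 = - 0.05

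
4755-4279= 476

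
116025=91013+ 25012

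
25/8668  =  25/8668 = 0.00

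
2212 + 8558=10770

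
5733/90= 637/10 = 63.70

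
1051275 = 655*1605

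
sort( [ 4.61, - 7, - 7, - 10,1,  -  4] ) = [ - 10, - 7, - 7, - 4, 1,  4.61 ]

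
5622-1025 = 4597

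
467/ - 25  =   - 467/25 = -18.68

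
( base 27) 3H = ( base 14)70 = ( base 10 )98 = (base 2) 1100010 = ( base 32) 32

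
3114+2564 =5678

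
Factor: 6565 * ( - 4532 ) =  - 2^2*5^1*11^1*13^1*101^1*103^1 = -29752580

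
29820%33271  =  29820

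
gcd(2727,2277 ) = 9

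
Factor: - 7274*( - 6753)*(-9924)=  - 487479999528 = -2^3*3^2*827^1*2251^1*3637^1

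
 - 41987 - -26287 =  - 15700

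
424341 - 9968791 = -9544450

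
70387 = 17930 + 52457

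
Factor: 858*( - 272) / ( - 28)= 58344/7= 2^3*3^1*7^(- 1)* 11^1*13^1*17^1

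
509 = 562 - 53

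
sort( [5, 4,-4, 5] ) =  [ - 4, 4, 5 , 5 ] 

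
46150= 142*325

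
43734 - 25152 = 18582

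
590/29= 590/29 =20.34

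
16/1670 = 8/835 = 0.01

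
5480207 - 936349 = 4543858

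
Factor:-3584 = - 2^9*7^1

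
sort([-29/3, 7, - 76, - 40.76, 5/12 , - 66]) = [ - 76, - 66,-40.76,-29/3,5/12, 7 ]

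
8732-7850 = 882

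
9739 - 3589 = 6150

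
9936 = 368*27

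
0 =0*152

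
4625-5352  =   - 727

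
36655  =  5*7331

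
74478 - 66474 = 8004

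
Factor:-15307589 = -11^2*73^1*1733^1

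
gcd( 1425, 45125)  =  475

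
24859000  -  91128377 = -66269377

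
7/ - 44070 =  -1 + 44063/44070=- 0.00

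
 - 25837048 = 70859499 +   -  96696547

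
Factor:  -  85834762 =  - 2^1*13^2*253949^1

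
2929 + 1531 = 4460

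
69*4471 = 308499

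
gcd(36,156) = 12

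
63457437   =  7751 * 8187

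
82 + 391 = 473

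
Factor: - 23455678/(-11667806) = 11727839/5833903 = 223^( -1)*26161^( - 1) * 11727839^1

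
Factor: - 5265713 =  - 433^1*12161^1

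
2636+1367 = 4003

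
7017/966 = 7 + 85/322  =  7.26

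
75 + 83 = 158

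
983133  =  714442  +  268691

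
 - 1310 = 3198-4508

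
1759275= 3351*525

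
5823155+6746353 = 12569508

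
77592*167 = 12957864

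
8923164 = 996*8959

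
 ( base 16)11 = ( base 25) h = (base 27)h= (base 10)17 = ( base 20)H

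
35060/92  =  381 + 2/23  =  381.09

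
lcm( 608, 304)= 608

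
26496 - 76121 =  - 49625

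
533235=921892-388657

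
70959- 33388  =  37571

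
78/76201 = 78/76201=0.00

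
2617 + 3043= 5660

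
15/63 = 5/21   =  0.24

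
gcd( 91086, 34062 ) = 6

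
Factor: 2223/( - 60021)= -1/27 = - 3^( - 3 ) 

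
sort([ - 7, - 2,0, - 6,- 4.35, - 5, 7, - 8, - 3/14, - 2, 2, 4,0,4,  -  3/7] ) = [  -  8,-7, - 6, - 5, - 4.35,- 2,  -  2, - 3/7, - 3/14, 0,0,  2, 4, 4 , 7]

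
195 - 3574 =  - 3379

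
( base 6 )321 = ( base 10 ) 121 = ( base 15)81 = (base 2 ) 1111001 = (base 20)61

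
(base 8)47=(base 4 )213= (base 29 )1A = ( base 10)39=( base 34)15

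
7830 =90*87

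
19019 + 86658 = 105677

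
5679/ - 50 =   -  114 + 21/50 = - 113.58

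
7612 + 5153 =12765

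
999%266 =201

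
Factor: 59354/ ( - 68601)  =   - 2^1*3^ ( -1 )*13^( - 1 )*59^1*503^1*1759^(-1) 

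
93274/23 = 93274/23 = 4055.39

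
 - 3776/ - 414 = 1888/207 = 9.12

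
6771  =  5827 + 944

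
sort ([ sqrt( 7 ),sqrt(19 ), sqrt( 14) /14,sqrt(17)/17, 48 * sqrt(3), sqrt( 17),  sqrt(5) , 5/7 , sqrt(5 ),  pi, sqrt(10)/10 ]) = [sqrt( 17)/17, sqrt( 14 )/14 , sqrt(10) /10,5/7,sqrt(5),sqrt ( 5 ) , sqrt( 7), pi,sqrt(17 ),sqrt( 19 ) , 48*sqrt ( 3 )]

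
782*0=0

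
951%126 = 69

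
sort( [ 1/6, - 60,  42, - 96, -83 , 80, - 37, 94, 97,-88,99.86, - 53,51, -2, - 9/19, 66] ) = [  -  96, - 88, - 83,  -  60,  -  53,  -  37,- 2, - 9/19 , 1/6,  42, 51, 66, 80, 94, 97,99.86 ]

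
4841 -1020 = 3821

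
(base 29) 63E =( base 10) 5147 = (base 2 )1010000011011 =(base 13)245C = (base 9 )7048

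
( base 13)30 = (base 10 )39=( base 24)1f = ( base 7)54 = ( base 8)47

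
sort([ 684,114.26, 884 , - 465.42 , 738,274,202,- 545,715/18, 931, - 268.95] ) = [ - 545,-465.42, - 268.95 , 715/18, 114.26, 202,274,684,738 , 884, 931 ] 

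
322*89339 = 28767158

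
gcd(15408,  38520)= 7704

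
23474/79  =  297 + 11/79  =  297.14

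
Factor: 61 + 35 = 2^5*3^1 = 96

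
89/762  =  89/762 = 0.12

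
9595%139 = 4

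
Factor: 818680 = 2^3*5^1 * 97^1*211^1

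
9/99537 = 3/33179 = 0.00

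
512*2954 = 1512448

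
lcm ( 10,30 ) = 30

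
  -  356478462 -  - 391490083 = 35011621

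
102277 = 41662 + 60615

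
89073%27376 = 6945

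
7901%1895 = 321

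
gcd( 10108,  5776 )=1444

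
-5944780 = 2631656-8576436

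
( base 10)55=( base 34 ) 1L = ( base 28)1R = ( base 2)110111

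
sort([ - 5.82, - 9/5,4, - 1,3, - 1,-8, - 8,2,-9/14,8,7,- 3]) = [ - 8,-8, - 5.82, - 3, - 9/5, - 1,-1, - 9/14,2,3, 4 , 7,8]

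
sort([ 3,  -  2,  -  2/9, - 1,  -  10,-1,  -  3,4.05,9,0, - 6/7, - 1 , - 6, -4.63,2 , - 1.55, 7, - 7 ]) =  [  -  10,  -  7, -6, - 4.63,  -  3, - 2,-1.55,  -  1,  -  1, - 1, - 6/7, - 2/9, 0,2,3, 4.05, 7, 9]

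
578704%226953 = 124798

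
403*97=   39091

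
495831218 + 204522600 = 700353818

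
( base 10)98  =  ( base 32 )32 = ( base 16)62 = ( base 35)2s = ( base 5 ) 343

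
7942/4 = 3971/2 = 1985.50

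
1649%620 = 409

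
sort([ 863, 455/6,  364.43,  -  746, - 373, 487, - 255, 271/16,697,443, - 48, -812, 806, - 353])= [-812,- 746 , - 373 ,  -  353, - 255 , - 48,  271/16,  455/6, 364.43,443, 487,697, 806, 863 ] 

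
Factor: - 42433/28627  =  -28627^( - 1)*42433^1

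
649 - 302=347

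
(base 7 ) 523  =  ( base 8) 406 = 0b100000110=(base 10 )262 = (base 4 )10012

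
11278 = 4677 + 6601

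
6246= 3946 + 2300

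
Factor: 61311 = 3^1*107^1*191^1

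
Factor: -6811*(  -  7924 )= 53970364 = 2^2*7^3 * 139^1*283^1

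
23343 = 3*7781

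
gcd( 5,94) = 1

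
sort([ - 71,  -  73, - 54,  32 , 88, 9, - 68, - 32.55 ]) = [ - 73, - 71,  -  68, - 54,  -  32.55,  9, 32,  88]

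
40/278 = 20/139 = 0.14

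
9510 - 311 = 9199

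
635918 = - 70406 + 706324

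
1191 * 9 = 10719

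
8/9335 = 8/9335 = 0.00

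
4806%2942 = 1864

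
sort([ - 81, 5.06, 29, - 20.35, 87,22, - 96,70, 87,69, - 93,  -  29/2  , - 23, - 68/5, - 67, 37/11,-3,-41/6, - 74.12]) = [ -96, - 93,-81, - 74.12, - 67, - 23, - 20.35, -29/2,-68/5, - 41/6,  -  3, 37/11,  5.06, 22 , 29, 69,  70,87, 87]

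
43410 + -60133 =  - 16723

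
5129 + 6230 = 11359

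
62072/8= 7759 =7759.00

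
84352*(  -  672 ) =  -56684544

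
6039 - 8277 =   -  2238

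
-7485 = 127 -7612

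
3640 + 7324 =10964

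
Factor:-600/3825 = -2^3 * 3^( - 1)*17^( - 1) = -8/51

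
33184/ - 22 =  - 1509+7/11= -1508.36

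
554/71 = 7 + 57/71 = 7.80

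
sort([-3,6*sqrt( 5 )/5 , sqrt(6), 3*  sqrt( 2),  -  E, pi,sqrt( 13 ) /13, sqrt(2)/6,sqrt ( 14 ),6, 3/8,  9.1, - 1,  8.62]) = [ - 3, - E , - 1,sqrt( 2 )/6, sqrt( 13)/13,  3/8, sqrt(6 ), 6  *  sqrt(5 )/5,pi, sqrt (14 ),3*sqrt(2 ), 6, 8.62, 9.1 ] 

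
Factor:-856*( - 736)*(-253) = -159394048 = - 2^8*11^1 * 23^2*107^1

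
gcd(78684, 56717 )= 1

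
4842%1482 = 396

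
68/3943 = 68/3943 = 0.02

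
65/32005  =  13/6401= 0.00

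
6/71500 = 3/35750=0.00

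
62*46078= 2856836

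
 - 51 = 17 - 68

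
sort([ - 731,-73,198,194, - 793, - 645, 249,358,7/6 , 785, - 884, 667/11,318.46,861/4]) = [-884, - 793,- 731, - 645, - 73, 7/6, 667/11,194 , 198,861/4 , 249, 318.46, 358, 785 ] 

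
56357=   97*581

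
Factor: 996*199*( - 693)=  - 137355372 =- 2^2*3^3*7^1*11^1*83^1*199^1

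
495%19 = 1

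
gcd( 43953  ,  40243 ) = 7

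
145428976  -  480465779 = -335036803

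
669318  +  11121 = 680439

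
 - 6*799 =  - 4794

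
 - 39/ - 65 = 3/5 = 0.60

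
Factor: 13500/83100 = 45/277 = 3^2*5^1  *  277^( - 1 ) 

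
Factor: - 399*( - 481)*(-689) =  - 3^1 * 7^1*13^2*19^1*37^1*53^1= - 132232191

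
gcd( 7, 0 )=7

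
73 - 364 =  - 291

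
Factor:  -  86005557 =- 3^4*11^1*96527^1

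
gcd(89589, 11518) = 1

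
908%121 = 61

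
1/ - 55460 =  - 1/55460 = - 0.00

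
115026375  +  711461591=826487966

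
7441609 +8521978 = 15963587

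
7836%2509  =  309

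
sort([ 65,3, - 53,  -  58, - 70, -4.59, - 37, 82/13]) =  [ - 70, - 58 ,  -  53, - 37, -4.59,3, 82/13, 65]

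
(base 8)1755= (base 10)1005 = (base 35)sp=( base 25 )1f5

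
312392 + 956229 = 1268621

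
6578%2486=1606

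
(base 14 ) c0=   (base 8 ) 250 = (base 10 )168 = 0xA8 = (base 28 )60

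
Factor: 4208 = 2^4  *263^1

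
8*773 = 6184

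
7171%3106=959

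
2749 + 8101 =10850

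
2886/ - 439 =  - 2886/439  =  - 6.57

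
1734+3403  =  5137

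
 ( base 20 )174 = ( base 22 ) 12G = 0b1000100000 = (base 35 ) fj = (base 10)544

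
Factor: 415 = 5^1*83^1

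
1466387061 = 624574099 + 841812962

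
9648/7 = 1378+2/7= 1378.29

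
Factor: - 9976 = - 2^3*29^1 *43^1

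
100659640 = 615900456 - 515240816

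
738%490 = 248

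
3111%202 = 81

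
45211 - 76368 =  - 31157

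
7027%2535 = 1957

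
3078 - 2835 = 243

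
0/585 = 0 = 0.00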